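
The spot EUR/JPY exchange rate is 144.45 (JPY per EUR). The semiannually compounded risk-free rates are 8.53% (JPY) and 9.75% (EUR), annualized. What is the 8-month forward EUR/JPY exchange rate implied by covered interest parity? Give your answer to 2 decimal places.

By covered interest parity, F = S · (1+r_JPY/2)^(2T) / (1+r_EUR/2)^(2T)
= 144.45 × 1.057267 / 1.065523 = 144.45 × 0.992252
F = 143.33 JPY per EUR

143.33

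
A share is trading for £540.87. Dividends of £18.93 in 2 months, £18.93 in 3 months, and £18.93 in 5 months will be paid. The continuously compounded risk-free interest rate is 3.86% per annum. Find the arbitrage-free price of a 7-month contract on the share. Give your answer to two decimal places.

£495.72

PV(dividends) I = 18.93·e^(−0.0386·2/12) + 18.93·e^(−0.0386·3/12) + 18.93·e^(−0.0386·5/12)
I = 18.8086 + 18.7482 + 18.6280 = 56.1848
F = (S − I)·e^(rT) = (540.87 − 56.1848) · e^(0.0386·7/12)
= 484.6852 · e^0.022517 = 484.6852 × 1.022772 = £495.72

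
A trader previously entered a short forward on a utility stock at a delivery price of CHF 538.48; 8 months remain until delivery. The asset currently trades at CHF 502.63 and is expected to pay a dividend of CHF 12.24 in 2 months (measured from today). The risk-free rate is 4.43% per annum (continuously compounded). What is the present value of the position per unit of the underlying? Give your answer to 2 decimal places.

CHF 32.33

PV(remaining dividends) I = 12.24·e^(−0.0443·2/12) = 12.1500
Current forward F = (S − I)·e^(rT) = (502.63 − 12.1500)·e^(0.0443·8/12) = 490.4800 × 1.029974 = 505.1816
Value (long) = (F − K)·e^(−rT) = (505.1816 − 538.48) × 0.970899 = -32.3294
Short position value = −(long value) = CHF 32.33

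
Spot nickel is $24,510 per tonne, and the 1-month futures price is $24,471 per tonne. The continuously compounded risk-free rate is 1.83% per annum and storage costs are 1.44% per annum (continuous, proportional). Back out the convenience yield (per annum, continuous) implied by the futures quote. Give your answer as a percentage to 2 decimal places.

F = S·e^((r+u−y)T) ⇒ (r+u−y) = ln(F/S)/T
ln(24471/24510) = -0.001592; /T ⇒ -0.019104
y = r + u − ln(F/S)/T = 0.0183 + 0.0144 + 0.019104 = 0.051804
y = 5.18%

5.18%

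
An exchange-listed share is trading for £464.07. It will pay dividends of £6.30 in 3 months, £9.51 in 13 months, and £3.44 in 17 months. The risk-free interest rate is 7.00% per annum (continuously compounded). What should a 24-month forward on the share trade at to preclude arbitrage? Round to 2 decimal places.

PV(dividends) I = 6.30·e^(−0.0700·3/12) + 9.51·e^(−0.0700·13/12) + 3.44·e^(−0.0700·17/12)
I = 6.1907 + 8.8155 + 3.1152 = 18.1214
F = (S − I)·e^(rT) = (464.07 − 18.1214) · e^(0.0700·24/12)
= 445.9486 · e^0.140000 = 445.9486 × 1.150274 = £512.96

£512.96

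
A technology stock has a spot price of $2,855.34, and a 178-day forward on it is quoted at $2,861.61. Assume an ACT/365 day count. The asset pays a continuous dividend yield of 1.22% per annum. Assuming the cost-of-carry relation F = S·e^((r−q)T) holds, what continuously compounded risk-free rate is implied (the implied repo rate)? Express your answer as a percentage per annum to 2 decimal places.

1.67%

From F = S·e^((r−q)T): (r − q) = ln(F/S)/T
ln(2861.61/2855.34) = ln(1.002196) = 0.002194
(r − q) = 0.002194 / (178/365) = 0.004499
r = ln(F/S)/T + q = 0.004499 + 0.0122 = 0.016699
r = 1.67%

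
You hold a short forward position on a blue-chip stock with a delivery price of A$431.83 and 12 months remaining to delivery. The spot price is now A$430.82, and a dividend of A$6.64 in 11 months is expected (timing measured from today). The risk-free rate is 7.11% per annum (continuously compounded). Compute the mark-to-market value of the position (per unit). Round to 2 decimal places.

-A$22.41

PV(remaining dividends) I = 6.64·e^(−0.0711·11/12) = 6.2210
Current forward F = (S − I)·e^(rT) = (430.82 − 6.2210)·e^(0.0711·12/12) = 424.5990 × 1.073689 = 455.8873
Value (long) = (F − K)·e^(−rT) = (455.8873 − 431.83) × 0.931369 = 22.4062
Short position value = −(long value) = -A$22.41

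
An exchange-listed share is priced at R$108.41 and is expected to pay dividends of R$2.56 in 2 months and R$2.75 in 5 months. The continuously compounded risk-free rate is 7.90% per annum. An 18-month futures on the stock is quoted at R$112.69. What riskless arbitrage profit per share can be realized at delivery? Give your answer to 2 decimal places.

PV(dividends) I = 2.56·e^(−0.0790·2/12) + 2.75·e^(−0.0790·5/12) = 5.1875
Fair futures F* = (S − I)·e^(rT) = (108.41 − 5.1875)·e^0.118500 = 103.2225 × 1.125807 = 116.2086
Market R$112.69 < fair 116.2086: forward underpriced → reverse cash-and-carry (short the stock, invest proceeds at r, pay the dividends, go long the forward).
Profit at T = |F_mkt − F*| = |112.69 − 116.2086| = R$3.52 per share

R$3.52 per share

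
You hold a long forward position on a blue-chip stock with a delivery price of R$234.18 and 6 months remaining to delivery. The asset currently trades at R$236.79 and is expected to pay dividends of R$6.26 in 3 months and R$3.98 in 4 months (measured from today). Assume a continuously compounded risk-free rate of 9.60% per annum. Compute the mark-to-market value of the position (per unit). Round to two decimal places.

R$3.62

PV(remaining dividends) I = 6.26·e^(−0.0960·3/12) + 3.98·e^(−0.0960·4/12) = 9.9662
Current forward F = (S − I)·e^(rT) = (236.79 − 9.9662)·e^(0.0960·6/12) = 226.8238 × 1.049171 = 237.9770
Value (long) = (F − K)·e^(−rT) = (237.9770 − 234.18) × 0.953134 = 3.6190
Value = R$3.62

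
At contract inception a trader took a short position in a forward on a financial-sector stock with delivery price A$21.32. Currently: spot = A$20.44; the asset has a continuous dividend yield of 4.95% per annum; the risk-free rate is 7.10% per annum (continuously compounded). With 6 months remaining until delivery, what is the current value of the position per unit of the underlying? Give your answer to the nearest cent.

A$0.64

Current fair forward for the remaining 6 months: F = S·e^((r − q)·T), (r − q) = 0.0710 − 0.0495 = 0.0215
F = 20.44 · e^(0.0215 × 6/12) = 20.44 × 1.010808 = 20.6609
Value of long forward = (F − K)·e^(−rT) = (20.6609 − 21.32) · e^(−0.0710·6/12)
= -0.6591 × 0.965123 = -0.64
Short position value = −(long value) = A$0.64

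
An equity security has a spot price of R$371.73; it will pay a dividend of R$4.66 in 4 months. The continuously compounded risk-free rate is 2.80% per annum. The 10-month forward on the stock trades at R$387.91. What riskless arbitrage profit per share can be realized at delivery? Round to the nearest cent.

R$12.13 per share

PV(dividends) I = 4.66·e^(−0.0280·4/12) = 4.6167
Fair forward F* = (S − I)·e^(rT) = (371.73 − 4.6167)·e^0.023333 = 367.1133 × 1.023607 = 375.7797
Market R$387.91 > fair 375.7797: forward overpriced → cash-and-carry (borrow at r, buy the stock and collect the dividends, short the forward).
Profit at T = |F_mkt − F*| = |387.91 − 375.7797| = R$12.13 per share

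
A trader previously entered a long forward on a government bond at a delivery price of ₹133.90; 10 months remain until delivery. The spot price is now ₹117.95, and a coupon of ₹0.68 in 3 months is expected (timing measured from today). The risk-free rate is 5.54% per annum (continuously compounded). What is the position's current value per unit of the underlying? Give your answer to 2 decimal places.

PV(remaining coupons) I = 0.68·e^(−0.0554·3/12) = 0.6706
Current forward F = (S − I)·e^(rT) = (117.95 − 0.6706)·e^(0.0554·10/12) = 117.2794 × 1.047249 = 122.8207
Value (long) = (F − K)·e^(−rT) = (122.8207 − 133.90) × 0.954883 = -10.5794
Value = -₹10.58

-₹10.58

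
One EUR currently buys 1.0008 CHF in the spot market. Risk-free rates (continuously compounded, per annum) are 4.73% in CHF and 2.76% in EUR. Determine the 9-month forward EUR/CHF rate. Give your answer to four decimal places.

1.0157

F = S·e^((r_CHF − r_EUR)T) = 1.0008 · e^((0.0473 − 0.0276) × 9/12)
= 1.0008 · e^0.014775 = 1.0008 × 1.014885
F = 1.0157 CHF per EUR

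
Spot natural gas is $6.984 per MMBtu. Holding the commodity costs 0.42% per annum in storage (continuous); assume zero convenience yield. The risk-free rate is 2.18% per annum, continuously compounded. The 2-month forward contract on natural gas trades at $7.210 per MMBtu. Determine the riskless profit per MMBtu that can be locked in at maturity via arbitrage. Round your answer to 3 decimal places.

Fair forward: F* = S·e^(carry·T), with carry = (r + u) = 0.0218 + 0.0042 = 0.0260
F* = 6.984 · e^(0.0260 × 2/12) = 6.984 · e^0.004333 = 6.984 × 1.004342 = $7.0143
Market $7.210 > fair $7.0143: forward overpriced → cash-and-carry (buy spot, short the forward).
At maturity, profit = |F_mkt − F*| = |7.210 − 7.0143| = $0.196 per MMBtu

$0.196 per MMBtu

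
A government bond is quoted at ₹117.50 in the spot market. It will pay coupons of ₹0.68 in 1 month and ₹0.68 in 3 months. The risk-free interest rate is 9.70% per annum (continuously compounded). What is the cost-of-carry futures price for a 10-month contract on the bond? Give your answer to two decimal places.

₹125.94

PV(coupons) I = 0.68·e^(−0.0970·1/12) + 0.68·e^(−0.0970·3/12)
I = 0.6745 + 0.6637 = 1.3382
F = (S − I)·e^(rT) = (117.50 − 1.3382) · e^(0.0970·10/12)
= 116.1618 · e^0.080833 = 116.1618 × 1.084190 = ₹125.94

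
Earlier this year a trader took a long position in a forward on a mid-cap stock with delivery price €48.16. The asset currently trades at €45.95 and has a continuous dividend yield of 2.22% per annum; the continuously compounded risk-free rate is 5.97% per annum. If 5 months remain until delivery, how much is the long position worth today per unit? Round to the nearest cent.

Current fair forward for the remaining 5 months: F = S·e^((r − q)·T), (r − q) = 0.0597 − 0.0222 = 0.0375
F = 45.95 · e^(0.0375 × 5/12) = 45.95 × 1.015748 = 46.6736
Value of long forward = (F − K)·e^(−rT) = (46.6736 − 48.16) · e^(−0.0597·5/12)
= -1.4864 × 0.975432 = -1.45

-€1.45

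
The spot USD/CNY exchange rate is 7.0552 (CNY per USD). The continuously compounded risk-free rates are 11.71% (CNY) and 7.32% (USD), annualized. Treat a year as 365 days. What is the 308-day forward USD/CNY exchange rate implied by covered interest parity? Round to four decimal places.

F = S·e^((r_CNY − r_USD)T) = 7.0552 · e^((0.1171 − 0.0732) × 308/365)
= 7.0552 · e^0.037044 = 7.0552 × 1.037739
F = 7.3215 CNY per USD

7.3215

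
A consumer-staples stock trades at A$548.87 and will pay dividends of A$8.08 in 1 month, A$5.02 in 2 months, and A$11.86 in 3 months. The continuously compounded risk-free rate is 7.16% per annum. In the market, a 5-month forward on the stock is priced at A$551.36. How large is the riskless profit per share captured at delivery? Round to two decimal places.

PV(dividends) I = 8.08·e^(−0.0716·1/12) + 5.02·e^(−0.0716·2/12) + 11.86·e^(−0.0716·3/12) = 24.6420
Fair forward F* = (S − I)·e^(rT) = (548.87 − 24.6420)·e^0.029833 = 524.2280 × 1.030282 = 540.1027
Market A$551.36 > fair 540.1027: forward overpriced → cash-and-carry (borrow at r, buy the stock and collect the dividends, short the forward).
Profit at T = |F_mkt − F*| = |551.36 − 540.1027| = A$11.26 per share

A$11.26 per share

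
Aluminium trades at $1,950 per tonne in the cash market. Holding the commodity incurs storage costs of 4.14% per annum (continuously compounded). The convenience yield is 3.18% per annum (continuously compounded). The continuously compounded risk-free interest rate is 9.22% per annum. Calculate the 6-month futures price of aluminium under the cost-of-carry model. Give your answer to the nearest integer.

Net carry = r + u − y = 0.0922 + 0.0414 − 0.0318 = 0.1018
F = S·e^((r+u−y)T) = 1950 · e^(0.1018 × 6/12) = 1950 · e^0.050900
= 1950 × 1.052218 = $2,052 per tonne

$2,052 per tonne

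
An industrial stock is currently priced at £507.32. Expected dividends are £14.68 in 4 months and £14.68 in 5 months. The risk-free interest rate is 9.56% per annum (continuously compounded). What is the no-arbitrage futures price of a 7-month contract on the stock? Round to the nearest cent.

PV(dividends) I = 14.68·e^(−0.0956·4/12) + 14.68·e^(−0.0956·5/12)
I = 14.2196 + 14.1067 = 28.3263
F = (S − I)·e^(rT) = (507.32 − 28.3263) · e^(0.0956·7/12)
= 478.9937 · e^0.055767 = 478.9937 × 1.057351 = £506.46

£506.46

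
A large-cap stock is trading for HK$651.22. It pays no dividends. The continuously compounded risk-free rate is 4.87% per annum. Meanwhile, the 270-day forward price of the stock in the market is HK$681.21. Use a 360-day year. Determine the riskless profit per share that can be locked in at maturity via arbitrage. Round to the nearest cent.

Fair forward: F* = S·e^(carry·T), with carry = r = 0.0487
F* = 651.22 · e^(0.0487 × 270/360) = 651.22 · e^0.036525 = 651.22 × 1.037200 = HK$675.4454
Market HK$681.21 > fair HK$675.4454: forward overpriced → cash-and-carry (buy spot, short the forward).
At maturity, profit = |F_mkt − F*| = |681.21 − 675.4454| = HK$5.76 per share

HK$5.76 per share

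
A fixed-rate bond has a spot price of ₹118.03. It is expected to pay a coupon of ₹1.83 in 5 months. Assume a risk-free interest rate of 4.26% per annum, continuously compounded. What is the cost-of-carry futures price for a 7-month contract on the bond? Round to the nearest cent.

₹119.16

PV(coupons) I = 1.83·e^(−0.0426·5/12)
I = 1.7978
F = (S − I)·e^(rT) = (118.03 − 1.7978) · e^(0.0426·7/12)
= 116.2322 · e^0.024850 = 116.2322 × 1.025161 = ₹119.16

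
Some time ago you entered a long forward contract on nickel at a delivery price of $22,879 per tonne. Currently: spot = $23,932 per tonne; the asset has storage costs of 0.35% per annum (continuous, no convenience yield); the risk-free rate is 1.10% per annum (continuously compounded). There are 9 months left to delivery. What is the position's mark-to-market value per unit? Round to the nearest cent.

Current fair forward for the remaining 9 months: F = S·e^((r + u)·T), (r + u) = 0.0110 + 0.0035 = 0.0145
F = 23932 · e^(0.0145 × 9/12) = 23932 × 1.01093435 = 24193.6809
Value of long forward = (F − K)·e^(−rT) = (24193.6809 − 22879) · e^(−0.0110·9/12)
= 1314.6809 × 0.99178394 = 1303.88

$1303.88 per tonne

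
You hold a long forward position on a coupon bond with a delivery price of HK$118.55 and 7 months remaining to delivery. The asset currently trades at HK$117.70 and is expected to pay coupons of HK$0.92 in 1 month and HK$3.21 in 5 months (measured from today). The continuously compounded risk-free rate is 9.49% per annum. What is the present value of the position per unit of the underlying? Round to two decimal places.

PV(remaining coupons) I = 0.92·e^(−0.0949·1/12) + 3.21·e^(−0.0949·5/12) = 3.9983
Current forward F = (S − I)·e^(rT) = (117.70 − 3.9983)·e^(0.0949·7/12) = 113.7017 × 1.056919 = 120.1735
Value (long) = (F − K)·e^(−rT) = (120.1735 − 118.55) × 0.946146 = 1.5361
Value = HK$1.54

HK$1.54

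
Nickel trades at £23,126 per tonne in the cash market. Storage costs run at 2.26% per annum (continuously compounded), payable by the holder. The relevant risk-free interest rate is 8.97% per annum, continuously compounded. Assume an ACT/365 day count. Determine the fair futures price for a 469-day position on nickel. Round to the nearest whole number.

Net carry = r + u − y = 0.0897 + 0.0226 − 0.0000 = 0.1123
F = S·e^((r+u−y)T) = 23126 · e^(0.1123 × 469/365) = 23126 · e^0.144298
= 23126 × 1.155228 = £26,716 per tonne

£26,716 per tonne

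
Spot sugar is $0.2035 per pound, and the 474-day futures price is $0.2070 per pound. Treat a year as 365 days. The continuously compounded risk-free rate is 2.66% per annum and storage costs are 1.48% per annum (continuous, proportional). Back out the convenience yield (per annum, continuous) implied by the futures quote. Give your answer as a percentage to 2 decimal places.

2.83%

F = S·e^((r+u−y)T) ⇒ (r+u−y) = ln(F/S)/T
ln(0.2070/0.2035) = 0.017053; /T ⇒ 0.013132
y = r + u − ln(F/S)/T = 0.0266 + 0.0148 − 0.013132 = 0.028268
y = 2.83%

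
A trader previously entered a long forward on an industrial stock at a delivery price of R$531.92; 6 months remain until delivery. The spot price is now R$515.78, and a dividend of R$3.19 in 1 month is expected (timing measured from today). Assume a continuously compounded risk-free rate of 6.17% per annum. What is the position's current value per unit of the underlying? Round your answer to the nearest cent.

-R$3.15

PV(remaining dividends) I = 3.19·e^(−0.0617·1/12) = 3.1736
Current forward F = (S − I)·e^(rT) = (515.78 − 3.1736)·e^(0.0617·6/12) = 512.6064 × 1.031331 = 528.6669
Value (long) = (F − K)·e^(−rT) = (528.6669 − 531.92) × 0.969621 = -3.1543
Value = -R$3.15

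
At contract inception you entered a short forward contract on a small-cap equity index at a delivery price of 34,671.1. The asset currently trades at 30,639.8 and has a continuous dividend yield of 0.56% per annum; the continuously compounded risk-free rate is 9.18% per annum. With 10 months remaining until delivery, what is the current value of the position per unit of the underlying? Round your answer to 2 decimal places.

1620.53

Current fair forward for the remaining 10 months: F = S·e^((r − q)·T), (r − q) = 0.0918 − 0.0056 = 0.0862
F = 30639.8 · e^(0.0862 × 10/12) = 30639.8 × 1.07447625 = 32921.7374
Value of long forward = (F − K)·e^(−rT) = (32921.7374 − 34671.1) · e^(−0.0918·10/12)
= -1749.3626 × 0.92635291 = -1620.53
Short position value = −(long value) = 1620.53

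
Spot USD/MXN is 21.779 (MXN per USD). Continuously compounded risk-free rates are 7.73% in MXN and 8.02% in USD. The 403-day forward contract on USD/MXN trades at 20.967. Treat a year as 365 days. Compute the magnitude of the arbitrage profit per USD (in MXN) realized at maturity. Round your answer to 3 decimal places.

0.742 per USD (in MXN)

Fair forward: F* = S·e^(carry·T), with carry = (r_MXN − r_USD) = 0.0773 − 0.0802 = -0.0029
F* = 21.779 · e^(-0.0029 × 403/365) = 21.779 · e^-0.003202 = 21.779 × 0.996803 = 21.7094
Market 20.967 < fair 21.7094: forward underpriced → reverse cash-and-carry (short spot, go long the forward).
At maturity, profit = |F_mkt − F*| = |20.967 − 21.7094| = 0.742 per USD (in MXN)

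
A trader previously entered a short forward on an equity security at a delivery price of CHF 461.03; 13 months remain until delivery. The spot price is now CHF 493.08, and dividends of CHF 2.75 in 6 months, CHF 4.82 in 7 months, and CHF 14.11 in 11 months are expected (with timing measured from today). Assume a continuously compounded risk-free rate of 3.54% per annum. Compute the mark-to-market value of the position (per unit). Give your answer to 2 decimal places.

PV(remaining dividends) I = 2.75·e^(−0.0354·6/12) + 4.82·e^(−0.0354·7/12) + 14.11·e^(−0.0354·11/12) = 21.0827
Current forward F = (S − I)·e^(rT) = (493.08 − 21.0827)·e^(0.0354·13/12) = 471.9973 × 1.039095 = 490.4500
Value (long) = (F − K)·e^(−rT) = (490.4500 − 461.03) × 0.962376 = 28.3131
Short position value = −(long value) = -CHF 28.31

-CHF 28.31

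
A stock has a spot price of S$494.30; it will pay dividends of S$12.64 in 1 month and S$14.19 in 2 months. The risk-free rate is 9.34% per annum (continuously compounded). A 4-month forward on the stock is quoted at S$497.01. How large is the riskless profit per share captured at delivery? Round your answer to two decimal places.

S$14.43 per share

PV(dividends) I = 12.64·e^(−0.0934·1/12) + 14.19·e^(−0.0934·2/12) = 26.5128
Fair forward F* = (S − I)·e^(rT) = (494.30 − 26.5128)·e^0.031133 = 467.7872 × 1.031623 = 482.5800
Market S$497.01 > fair 482.5800: forward overpriced → cash-and-carry (borrow at r, buy the stock and collect the dividends, short the forward).
Profit at T = |F_mkt − F*| = |497.01 − 482.5800| = S$14.43 per share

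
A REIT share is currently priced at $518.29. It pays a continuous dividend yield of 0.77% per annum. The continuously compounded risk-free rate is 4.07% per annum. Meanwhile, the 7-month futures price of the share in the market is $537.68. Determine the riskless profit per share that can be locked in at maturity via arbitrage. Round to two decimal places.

Fair futures: F* = S·e^(carry·T), with carry = (r − q) = 0.0407 − 0.0077 = 0.0330
F* = 518.29 · e^(0.0330 × 7/12) = 518.29 · e^0.019250 = 518.29 × 1.019436 = $528.3635
Market $537.68 > fair $528.3635: forward overpriced → cash-and-carry (buy spot, short the forward).
At maturity, profit = |F_mkt − F*| = |537.68 − 528.3635| = $9.32 per share

$9.32 per share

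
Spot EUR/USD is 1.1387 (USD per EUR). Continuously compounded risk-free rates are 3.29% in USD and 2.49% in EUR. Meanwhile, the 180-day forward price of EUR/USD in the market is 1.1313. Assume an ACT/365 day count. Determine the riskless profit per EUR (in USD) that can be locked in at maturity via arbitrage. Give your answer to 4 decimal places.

0.0119 per EUR (in USD)

Fair forward: F* = S·e^(carry·T), with carry = (r_USD − r_EUR) = 0.0329 − 0.0249 = 0.0080
F* = 1.1387 · e^(0.0080 × 180/365) = 1.1387 · e^0.003945 = 1.1387 × 1.003953 = 1.1432
Market 1.1313 < fair 1.1432: forward underpriced → reverse cash-and-carry (short spot, go long the forward).
At maturity, profit = |F_mkt − F*| = |1.1313 − 1.1432| = 0.0119 per EUR (in USD)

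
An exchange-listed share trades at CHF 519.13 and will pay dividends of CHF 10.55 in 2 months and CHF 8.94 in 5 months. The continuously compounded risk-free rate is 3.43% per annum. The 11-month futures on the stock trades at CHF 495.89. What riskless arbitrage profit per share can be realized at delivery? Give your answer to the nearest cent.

PV(dividends) I = 10.55·e^(−0.0343·2/12) + 8.94·e^(−0.0343·5/12) = 19.3030
Fair futures F* = (S − I)·e^(rT) = (519.13 − 19.3030)·e^0.031442 = 499.8270 × 1.031942 = 515.7925
Market CHF 495.89 < fair 515.7925: forward underpriced → reverse cash-and-carry (short the stock, invest proceeds at r, pay the dividends, go long the forward).
Profit at T = |F_mkt − F*| = |495.89 − 515.7925| = CHF 19.90 per share

CHF 19.90 per share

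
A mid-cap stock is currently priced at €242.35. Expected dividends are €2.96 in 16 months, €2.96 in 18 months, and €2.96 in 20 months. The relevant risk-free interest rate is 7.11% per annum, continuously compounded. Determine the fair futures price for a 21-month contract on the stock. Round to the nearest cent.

PV(dividends) I = 2.96·e^(−0.0711·16/12) + 2.96·e^(−0.0711·18/12) + 2.96·e^(−0.0711·20/12)
I = 2.6923 + 2.6606 + 2.6292 = 7.9821
F = (S − I)·e^(rT) = (242.35 − 7.9821) · e^(0.0711·21/12)
= 234.3679 · e^0.124425 = 234.3679 × 1.132497 = €265.42

€265.42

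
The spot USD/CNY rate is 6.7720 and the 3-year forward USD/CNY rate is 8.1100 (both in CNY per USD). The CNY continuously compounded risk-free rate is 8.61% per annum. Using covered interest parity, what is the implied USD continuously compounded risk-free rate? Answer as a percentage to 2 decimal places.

2.60%

F = S·e^((r_CNY − r_USD)T) ⇒ r_USD = r_CNY − ln(F/S)/T
ln(8.1100/6.7720) = 0.180301; /(3) = 0.060100
r_USD = 0.0861 − 0.060100 = 0.026000
r_USD = 2.60%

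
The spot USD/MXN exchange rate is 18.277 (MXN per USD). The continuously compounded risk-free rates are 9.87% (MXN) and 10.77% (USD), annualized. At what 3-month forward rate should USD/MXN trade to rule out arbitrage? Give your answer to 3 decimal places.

18.236

F = S·e^((r_MXN − r_USD)T) = 18.277 · e^((0.0987 − 0.1077) × 3/12)
= 18.277 · e^-0.002250 = 18.277 × 0.997753
F = 18.236 MXN per USD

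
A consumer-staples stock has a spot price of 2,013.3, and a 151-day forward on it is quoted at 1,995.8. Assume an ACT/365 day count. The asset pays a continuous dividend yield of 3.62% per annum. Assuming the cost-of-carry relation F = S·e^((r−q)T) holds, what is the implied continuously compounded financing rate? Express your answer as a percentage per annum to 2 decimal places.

From F = S·e^((r−q)T): (r − q) = ln(F/S)/T
ln(1995.8/2013.3) = ln(0.991308) = -0.008730
(r − q) = -0.008730 / (151/365) = -0.021102
r = ln(F/S)/T + q = -0.021102 + 0.0362 = 0.015098
r = 1.51%

1.51%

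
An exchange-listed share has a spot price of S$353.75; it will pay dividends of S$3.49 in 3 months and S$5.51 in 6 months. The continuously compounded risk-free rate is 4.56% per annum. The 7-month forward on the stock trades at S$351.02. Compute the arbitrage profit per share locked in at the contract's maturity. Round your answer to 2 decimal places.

PV(dividends) I = 3.49·e^(−0.0456·3/12) + 5.51·e^(−0.0456·6/12) = 8.8362
Fair forward F* = (S − I)·e^(rT) = (353.75 − 8.8362)·e^0.026600 = 344.9138 × 1.026957 = 354.2116
Market S$351.02 < fair 354.2116: forward underpriced → reverse cash-and-carry (short the stock, invest proceeds at r, pay the dividends, go long the forward).
Profit at T = |F_mkt − F*| = |351.02 − 354.2116| = S$3.19 per share

S$3.19 per share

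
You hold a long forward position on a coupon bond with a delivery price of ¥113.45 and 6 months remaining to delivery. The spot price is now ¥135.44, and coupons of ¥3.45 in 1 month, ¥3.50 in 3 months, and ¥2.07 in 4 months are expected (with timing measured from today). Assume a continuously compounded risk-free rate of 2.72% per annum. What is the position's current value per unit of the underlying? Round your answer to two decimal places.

PV(remaining coupons) I = 3.45·e^(−0.0272·1/12) + 3.50·e^(−0.0272·3/12) + 2.07·e^(−0.0272·4/12) = 8.9698
Current forward F = (S − I)·e^(rT) = (135.44 − 8.9698)·e^(0.0272·6/12) = 126.4702 × 1.013693 = 128.2020
Value (long) = (F − K)·e^(−rT) = (128.2020 − 113.45) × 0.986492 = 14.5527
Value = ¥14.55

¥14.55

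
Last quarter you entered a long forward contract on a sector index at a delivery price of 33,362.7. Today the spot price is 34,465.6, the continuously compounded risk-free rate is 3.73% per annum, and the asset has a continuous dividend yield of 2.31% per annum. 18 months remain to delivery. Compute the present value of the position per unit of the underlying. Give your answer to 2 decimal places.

1744.50

Current fair forward for the remaining 18 months: F = S·e^((r − q)·T), (r − q) = 0.0373 − 0.0231 = 0.0142
F = 34465.6 · e^(0.0142 × 18/12) = 34465.6 × 1.02152846 = 35207.5913
Value of long forward = (F − K)·e^(−rT) = (35207.5913 − 33362.7) · e^(−0.0373·18/12)
= 1844.8913 × 0.94558641 = 1744.50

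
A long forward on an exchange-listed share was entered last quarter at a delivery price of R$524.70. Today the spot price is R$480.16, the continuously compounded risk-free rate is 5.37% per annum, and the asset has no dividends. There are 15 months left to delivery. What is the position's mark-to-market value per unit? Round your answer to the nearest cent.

Current fair forward for the remaining 15 months: F = S·e^(r·T), r = 0.0537
F = 480.16 · e^(0.0537 × 15/12) = 480.16 × 1.069429 = 513.4970
Value of long forward = (F − K)·e^(−rT) = (513.4970 − 524.70) · e^(−0.0537·15/12)
= -11.2030 × 0.935078 = -10.48

-R$10.48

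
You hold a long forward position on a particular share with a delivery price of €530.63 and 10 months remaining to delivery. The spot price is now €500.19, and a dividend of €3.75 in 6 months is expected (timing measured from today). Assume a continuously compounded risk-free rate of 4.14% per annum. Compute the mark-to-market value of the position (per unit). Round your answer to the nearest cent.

-€16.12

PV(remaining dividends) I = 3.75·e^(−0.0414·6/12) = 3.6732
Current forward F = (S − I)·e^(rT) = (500.19 − 3.6732)·e^(0.0414·10/12) = 496.5168 × 1.035102 = 513.9455
Value (long) = (F − K)·e^(−rT) = (513.9455 − 530.63) × 0.966088 = -16.1187
Value = -€16.12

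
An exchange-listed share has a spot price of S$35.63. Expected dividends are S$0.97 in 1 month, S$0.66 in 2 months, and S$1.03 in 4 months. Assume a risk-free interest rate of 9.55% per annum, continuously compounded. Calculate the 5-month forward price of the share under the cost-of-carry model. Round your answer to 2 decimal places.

S$34.36

PV(dividends) I = 0.97·e^(−0.0955·1/12) + 0.66·e^(−0.0955·2/12) + 1.03·e^(−0.0955·4/12)
I = 0.9623 + 0.6496 + 0.9977 = 2.6096
F = (S − I)·e^(rT) = (35.63 − 2.6096) · e^(0.0955·5/12)
= 33.0204 · e^0.039792 = 33.0204 × 1.040594 = S$34.36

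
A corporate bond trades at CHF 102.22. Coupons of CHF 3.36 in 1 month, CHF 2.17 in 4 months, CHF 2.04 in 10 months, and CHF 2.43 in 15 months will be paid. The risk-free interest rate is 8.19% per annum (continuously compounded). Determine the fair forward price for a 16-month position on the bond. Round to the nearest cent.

CHF 103.37

PV(coupons) I = 3.36·e^(−0.0819·1/12) + 2.17·e^(−0.0819·4/12) + 2.04·e^(−0.0819·10/12) + 2.43·e^(−0.0819·15/12)
I = 3.3371 + 2.1116 + 1.9054 + 2.1935 = 9.5476
F = (S − I)·e^(rT) = (102.22 − 9.5476) · e^(0.0819·16/12)
= 92.6724 · e^0.109200 = 92.6724 × 1.115385 = CHF 103.37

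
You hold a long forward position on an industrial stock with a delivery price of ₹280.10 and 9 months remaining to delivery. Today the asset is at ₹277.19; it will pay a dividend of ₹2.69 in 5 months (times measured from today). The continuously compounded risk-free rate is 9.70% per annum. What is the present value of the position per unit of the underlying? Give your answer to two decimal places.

PV(remaining dividends) I = 2.69·e^(−0.0970·5/12) = 2.5834
Current forward F = (S − I)·e^(rT) = (277.19 − 2.5834)·e^(0.0970·9/12) = 274.6066 × 1.075462 = 295.3290
Value (long) = (F − K)·e^(−rT) = (295.3290 − 280.10) × 0.929833 = 14.1604
Value = ₹14.16

₹14.16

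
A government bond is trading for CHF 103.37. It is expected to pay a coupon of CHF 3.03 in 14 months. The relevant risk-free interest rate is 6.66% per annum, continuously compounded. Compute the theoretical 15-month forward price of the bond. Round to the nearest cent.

PV(coupons) I = 3.03·e^(−0.0666·14/12)
I = 2.8035
F = (S − I)·e^(rT) = (103.37 − 2.8035) · e^(0.0666·15/12)
= 100.5665 · e^0.083250 = 100.5665 × 1.086813 = CHF 109.30

CHF 109.30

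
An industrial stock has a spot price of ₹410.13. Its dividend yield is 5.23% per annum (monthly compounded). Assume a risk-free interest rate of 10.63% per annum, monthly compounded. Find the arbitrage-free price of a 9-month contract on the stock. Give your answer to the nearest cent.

₹426.97

F = S · (1+r/12)^(12T) / (1+q/12)^(12T)
= 410.13 × 1.082609 / 1.039916 = 410.13 × 1.041054
F = ₹426.97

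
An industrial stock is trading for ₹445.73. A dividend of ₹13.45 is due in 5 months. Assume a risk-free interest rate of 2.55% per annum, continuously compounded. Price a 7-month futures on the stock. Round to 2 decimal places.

₹438.90

PV(dividends) I = 13.45·e^(−0.0255·5/12)
I = 13.3079
F = (S − I)·e^(rT) = (445.73 − 13.3079) · e^(0.0255·7/12)
= 432.4221 · e^0.014875 = 432.4221 × 1.014986 = ₹438.90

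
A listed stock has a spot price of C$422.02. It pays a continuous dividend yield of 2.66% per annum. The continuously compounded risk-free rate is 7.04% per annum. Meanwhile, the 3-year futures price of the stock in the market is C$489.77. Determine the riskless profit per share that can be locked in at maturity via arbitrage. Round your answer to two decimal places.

Fair futures: F* = S·e^(carry·T), with carry = (r − q) = 0.0704 − 0.0266 = 0.0438
F* = 422.02 · e^(0.0438 × 3) = 422.02 · e^0.131400 = 422.02 × 1.140424 = C$481.2817
Market C$489.77 > fair C$481.2817: forward overpriced → cash-and-carry (buy spot, short the forward).
At maturity, profit = |F_mkt − F*| = |489.77 − 481.2817| = C$8.49 per share

C$8.49 per share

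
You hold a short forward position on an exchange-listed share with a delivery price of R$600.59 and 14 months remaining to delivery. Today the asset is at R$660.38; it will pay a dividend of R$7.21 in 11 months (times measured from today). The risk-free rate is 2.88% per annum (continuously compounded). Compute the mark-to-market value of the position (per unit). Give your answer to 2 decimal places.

-R$72.61

PV(remaining dividends) I = 7.21·e^(−0.0288·11/12) = 7.0221
Current forward F = (S − I)·e^(rT) = (660.38 − 7.0221)·e^(0.0288·14/12) = 653.3579 × 1.034171 = 675.6838
Value (long) = (F − K)·e^(−rT) = (675.6838 − 600.59) × 0.966958 = 72.6126
Short position value = −(long value) = -R$72.61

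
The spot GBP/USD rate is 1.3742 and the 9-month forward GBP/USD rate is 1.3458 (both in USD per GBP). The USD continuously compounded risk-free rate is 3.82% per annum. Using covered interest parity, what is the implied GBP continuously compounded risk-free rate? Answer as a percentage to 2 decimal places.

F = S·e^((r_USD − r_GBP)T) ⇒ r_GBP = r_USD − ln(F/S)/T
ln(1.3458/1.3742) = -0.020883; /(9/12) = -0.027844
r_GBP = 0.0382 + 0.027844 = 0.066044
r_GBP = 6.60%

6.60%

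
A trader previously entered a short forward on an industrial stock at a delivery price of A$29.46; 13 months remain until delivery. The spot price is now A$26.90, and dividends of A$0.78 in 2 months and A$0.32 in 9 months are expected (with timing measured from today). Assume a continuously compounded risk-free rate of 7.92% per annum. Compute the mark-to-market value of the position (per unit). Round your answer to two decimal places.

A$1.21

PV(remaining dividends) I = 0.78·e^(−0.0792·2/12) + 0.32·e^(−0.0792·9/12) = 1.0713
Current forward F = (S − I)·e^(rT) = (26.90 − 1.0713)·e^(0.0792·13/12) = 25.8287 × 1.089588 = 28.1426
Value (long) = (F − K)·e^(−rT) = (28.1426 − 29.46) × 0.917778 = -1.2091
Short position value = −(long value) = A$1.21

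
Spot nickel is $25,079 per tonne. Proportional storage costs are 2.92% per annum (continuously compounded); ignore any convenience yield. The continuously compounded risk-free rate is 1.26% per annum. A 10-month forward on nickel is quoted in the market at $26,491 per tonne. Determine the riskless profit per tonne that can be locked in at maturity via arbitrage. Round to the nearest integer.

$523 per tonne

Fair forward: F* = S·e^(carry·T), with carry = (r + u) = 0.0126 + 0.0292 = 0.0418
F* = 25079 · e^(0.0418 × 10/12) = 25079 · e^0.034833 = 25079 × 1.035447 = $25967.9753
Market $26491 > fair $25967.9753: forward overpriced → cash-and-carry (buy spot, short the forward).
At maturity, profit = |F_mkt − F*| = |26491 − 25967.9753| = $523 per tonne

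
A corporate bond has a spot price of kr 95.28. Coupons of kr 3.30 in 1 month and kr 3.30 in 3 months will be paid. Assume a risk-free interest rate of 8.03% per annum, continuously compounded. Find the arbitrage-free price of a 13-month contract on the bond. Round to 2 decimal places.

kr 96.84

PV(coupons) I = 3.30·e^(−0.0803·1/12) + 3.30·e^(−0.0803·3/12)
I = 3.2780 + 3.2344 = 6.5124
F = (S − I)·e^(rT) = (95.28 − 6.5124) · e^(0.0803·13/12)
= 88.7676 · e^0.086992 = 88.7676 × 1.090888 = kr 96.84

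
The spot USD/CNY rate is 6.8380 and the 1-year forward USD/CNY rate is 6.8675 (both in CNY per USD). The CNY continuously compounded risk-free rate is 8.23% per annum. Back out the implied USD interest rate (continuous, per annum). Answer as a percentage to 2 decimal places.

7.80%

F = S·e^((r_CNY − r_USD)T) ⇒ r_USD = r_CNY − ln(F/S)/T
ln(6.8675/6.8380) = 0.004305; /(1) = 0.004305
r_USD = 0.0823 − 0.004305 = 0.077995
r_USD = 7.80%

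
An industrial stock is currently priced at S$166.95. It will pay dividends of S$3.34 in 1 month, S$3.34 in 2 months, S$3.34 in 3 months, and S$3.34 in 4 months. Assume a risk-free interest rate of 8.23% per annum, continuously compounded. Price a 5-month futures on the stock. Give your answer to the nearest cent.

S$159.18

PV(dividends) I = 3.34·e^(−0.0823·1/12) + 3.34·e^(−0.0823·2/12) + 3.34·e^(−0.0823·3/12) + 3.34·e^(−0.0823·4/12)
I = 3.3172 + 3.2945 + 3.2720 + 3.2496 = 13.1333
F = (S − I)·e^(rT) = (166.95 − 13.1333) · e^(0.0823·5/12)
= 153.8167 · e^0.034292 = 153.8167 × 1.034887 = S$159.18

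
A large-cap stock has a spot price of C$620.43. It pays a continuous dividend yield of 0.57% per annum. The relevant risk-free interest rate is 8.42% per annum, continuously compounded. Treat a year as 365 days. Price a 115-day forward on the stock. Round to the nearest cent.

F = S·e^((r − q)T) = 620.43 · e^((0.0842 − 0.0057) × 115/365)
= 620.43 · e^0.024733 = 620.43 × 1.025041
F = C$635.97

C$635.97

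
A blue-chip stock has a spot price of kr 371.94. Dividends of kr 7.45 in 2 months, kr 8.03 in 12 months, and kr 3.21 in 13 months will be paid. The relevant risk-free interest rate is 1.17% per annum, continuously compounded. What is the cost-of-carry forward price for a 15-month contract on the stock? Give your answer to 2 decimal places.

PV(dividends) I = 7.45·e^(−0.0117·2/12) + 8.03·e^(−0.0117·12/12) + 3.21·e^(−0.0117·13/12)
I = 7.4355 + 7.9366 + 3.1696 = 18.5417
F = (S − I)·e^(rT) = (371.94 − 18.5417) · e^(0.0117·15/12)
= 353.3983 · e^0.014625 = 353.3983 × 1.014732 = kr 358.60

kr 358.60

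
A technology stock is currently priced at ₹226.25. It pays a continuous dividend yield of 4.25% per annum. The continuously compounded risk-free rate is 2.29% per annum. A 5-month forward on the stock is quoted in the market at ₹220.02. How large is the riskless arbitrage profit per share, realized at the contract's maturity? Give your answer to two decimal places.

₹4.39 per share

Fair forward: F* = S·e^(carry·T), with carry = (r − q) = 0.0229 − 0.0425 = -0.0196
F* = 226.25 · e^(-0.0196 × 5/12) = 226.25 · e^-0.008167 = 226.25 × 0.991866 = ₹224.4097
Market ₹220.02 < fair ₹224.4097: forward underpriced → reverse cash-and-carry (short spot, go long the forward).
At maturity, profit = |F_mkt − F*| = |220.02 − 224.4097| = ₹4.39 per share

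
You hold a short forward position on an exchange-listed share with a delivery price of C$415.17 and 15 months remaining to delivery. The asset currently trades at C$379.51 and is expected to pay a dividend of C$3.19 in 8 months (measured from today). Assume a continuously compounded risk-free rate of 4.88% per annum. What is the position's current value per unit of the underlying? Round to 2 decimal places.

PV(remaining dividends) I = 3.19·e^(−0.0488·8/12) = 3.0879
Current forward F = (S − I)·e^(rT) = (379.51 − 3.0879)·e^(0.0488·15/12) = 376.4221 × 1.062899 = 400.0987
Value (long) = (F − K)·e^(−rT) = (400.0987 − 415.17) × 0.940823 = -14.1794
Short position value = −(long value) = C$14.18

C$14.18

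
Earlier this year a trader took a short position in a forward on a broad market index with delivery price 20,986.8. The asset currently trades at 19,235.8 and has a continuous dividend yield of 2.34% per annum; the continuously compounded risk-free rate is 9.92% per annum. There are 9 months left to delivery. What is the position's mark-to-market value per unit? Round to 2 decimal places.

Current fair forward for the remaining 9 months: F = S·e^((r − q)·T), (r − q) = 0.0992 − 0.0234 = 0.0758
F = 19235.8 · e^(0.0758 × 9/12) = 19235.8 × 1.05849702 = 20361.0370
Value of long forward = (F − K)·e^(−rT) = (20361.0370 − 20986.8) · e^(−0.0992·9/12)
= -625.7630 × 0.92830030 = -580.90
Short position value = −(long value) = 580.90

580.90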